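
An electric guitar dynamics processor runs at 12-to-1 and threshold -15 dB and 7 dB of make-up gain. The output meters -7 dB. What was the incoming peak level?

Remove make-up: -7 − 7 = -14 dB.
That's 1 dB above the -15 dB threshold.
Input overshoot = R × output overshoot = 12 dB → input = -15 + 12 = -3 dB.

-3 dB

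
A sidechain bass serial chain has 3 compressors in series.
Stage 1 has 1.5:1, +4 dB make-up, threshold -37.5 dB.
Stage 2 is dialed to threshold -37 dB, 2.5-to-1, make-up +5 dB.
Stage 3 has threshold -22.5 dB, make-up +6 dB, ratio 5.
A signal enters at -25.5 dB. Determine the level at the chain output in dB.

-21.4 dB

Stage 1: 12 dB above -37.5 dB, reduced 1.5:1 to 8 dB above → -29.5 dB; +4 dB make-up → -25.5 dB.
Stage 2: -25.5 dB is 11.5 dB over -37 dB; at 2.5:1 that becomes 4.6 dB over, giving -32.4 dB; +5 dB make-up → -27.4 dB.
Stage 3: -27.4 dB ≤ -22.5 dB, so stage 3 doesn't engage; make-up brings it to -21.4 dB.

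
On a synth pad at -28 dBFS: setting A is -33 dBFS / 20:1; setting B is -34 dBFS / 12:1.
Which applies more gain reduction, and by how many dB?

A: 5 dB over, compressed to 0.25 dB over, so 4.75 dB of GR.
B: 6 dB over, compressed to 0.5 dB over, so 5.5 dB of GR.
Difference: 0.75 dB in favour of B.

B, by 0.75 dB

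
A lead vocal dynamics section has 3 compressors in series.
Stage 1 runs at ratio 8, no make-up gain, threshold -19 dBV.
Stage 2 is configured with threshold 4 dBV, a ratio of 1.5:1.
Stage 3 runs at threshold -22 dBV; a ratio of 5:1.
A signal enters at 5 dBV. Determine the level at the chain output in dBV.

Stage 1: 5 dBV is 24 dB over -19 dBV; at 8:1 that becomes 3 dB over, giving -16 dBV.
Stage 2: -16 dBV is at or below the 4 dBV threshold — no compression; output -16 dBV.
Stage 3: 6 dB above -22 dBV, reduced 5:1 to 1.2 dB above → -20.8 dBV.

-20.8 dBV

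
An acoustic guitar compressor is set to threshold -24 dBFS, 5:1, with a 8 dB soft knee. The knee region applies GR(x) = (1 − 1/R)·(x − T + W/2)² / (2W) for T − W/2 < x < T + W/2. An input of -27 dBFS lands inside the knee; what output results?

x − T + W/2 = -27 − (-24) + 4 = 1.
GR = (1 − 1/5) × 1² / 16 = 0.8 × 1 / 16 = 0.05 dB.
Output = -27 − 0.05 = -27.05 dBFS.

-27.05 dBFS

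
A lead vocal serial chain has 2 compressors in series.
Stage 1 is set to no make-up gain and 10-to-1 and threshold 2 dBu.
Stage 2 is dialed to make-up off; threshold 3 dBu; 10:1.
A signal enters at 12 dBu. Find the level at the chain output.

3 dBu

Stage 1: overshoot 10 dB → 10/10 = 1 dB → 3 dBu.
Stage 2: 3 dBu is at or below the 3 dBu threshold — no compression; output 3 dBu.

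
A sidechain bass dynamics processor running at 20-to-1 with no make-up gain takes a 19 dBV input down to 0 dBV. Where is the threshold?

-1 dBV

Gain reduction = 19 − 0 = 19 dB; output overshoot = GR / (R − 1) = 19 / 19 = 1 dB.
Threshold = output − output overshoot = 0 − 1 = -1 dBV.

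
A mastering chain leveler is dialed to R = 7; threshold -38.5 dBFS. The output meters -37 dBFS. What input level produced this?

-28 dBFS

That's 1.5 dB above the -38.5 dBFS threshold.
Input overshoot = R × output overshoot = 10.5 dB → input = -38.5 + 10.5 = -28 dBFS.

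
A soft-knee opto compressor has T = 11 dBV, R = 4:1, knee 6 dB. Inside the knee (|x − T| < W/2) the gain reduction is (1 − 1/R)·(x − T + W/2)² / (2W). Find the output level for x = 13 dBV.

11.4375 dBV

x − T + W/2 = 13 − 11 + 3 = 5.
GR = (1 − 1/4) × 5² / 12 = 0.75 × 25 / 12 = 1.5625 dB.
Output = 13 − 1.5625 = 11.4375 dBV.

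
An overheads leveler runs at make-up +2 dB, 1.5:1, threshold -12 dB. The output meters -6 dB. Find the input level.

Remove make-up: -6 − 2 = -8 dB.
Post-compression overshoot = -8 − (-12) = 4 dB.
Undo the ratio: input overshoot = 4 × 1.5 = 6 dB, giving input = -6 dB.

-6 dB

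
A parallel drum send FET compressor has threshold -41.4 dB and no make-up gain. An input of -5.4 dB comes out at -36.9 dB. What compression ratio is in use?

Input overshoot = -5.4 − (-41.4) = 36 dB; output overshoot = -36.9 − (-41.4) = 4.5 dB.
Ratio = 36 / 4.5 = 8.

8:1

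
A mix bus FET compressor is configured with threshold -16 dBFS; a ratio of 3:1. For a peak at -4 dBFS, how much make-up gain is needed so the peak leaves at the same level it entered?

8 dB

The peak compresses to -16 + 12/3 = -12 dBFS.
To reach -4 dBFS requires -4 − (-12) = 8 dB of make-up.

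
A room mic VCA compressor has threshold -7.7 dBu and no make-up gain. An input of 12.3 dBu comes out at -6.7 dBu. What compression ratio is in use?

Input overshoot = 12.3 − (-7.7) = 20 dB; output overshoot = -6.7 − (-7.7) = 1 dB.
Ratio = 20 / 1 = 20.

20:1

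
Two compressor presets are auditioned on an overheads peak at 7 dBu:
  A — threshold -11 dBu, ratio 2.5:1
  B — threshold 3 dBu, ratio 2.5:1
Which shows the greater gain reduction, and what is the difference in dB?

A: GR = 18 − 18/2.5 = 10.8 dB.
B: GR = 4 − 4/2.5 = 2.4 dB.
A applies 8.4 dB more gain reduction.

A, by 8.4 dB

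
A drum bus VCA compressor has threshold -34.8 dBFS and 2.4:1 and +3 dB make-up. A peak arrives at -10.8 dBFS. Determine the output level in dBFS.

-21.8 dBFS

The input is 24 dB above the -34.8 dBFS threshold.
At 2.4:1 the overshoot is divided by 2.4, leaving 10 dB above threshold.
Output = -34.8 + 10 = -24.8 dBFS; make-up adds 3 dB, giving -21.8 dBFS.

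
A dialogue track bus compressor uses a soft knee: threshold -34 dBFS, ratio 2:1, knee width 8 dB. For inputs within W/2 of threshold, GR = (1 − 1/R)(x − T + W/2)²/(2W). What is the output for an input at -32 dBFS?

-33.125 dBFS

x − T + W/2 = -32 − (-34) + 4 = 6.
GR = (1 − 1/2) × 6² / 16 = 0.5 × 36 / 16 = 1.125 dB.
Output = -32 − 1.125 = -33.125 dBFS.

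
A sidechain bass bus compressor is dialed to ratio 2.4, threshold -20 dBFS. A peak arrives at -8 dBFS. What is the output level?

-15 dBFS

-8 dBFS sits 12 dB over threshold.
At 2.4:1 the overshoot is divided by 2.4, leaving 5 dB above threshold.
That puts the output at -15 dBFS.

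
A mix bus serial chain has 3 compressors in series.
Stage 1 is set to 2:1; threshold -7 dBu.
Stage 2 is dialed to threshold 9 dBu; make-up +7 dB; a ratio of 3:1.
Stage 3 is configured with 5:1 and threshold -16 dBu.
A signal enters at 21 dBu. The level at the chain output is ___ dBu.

Stage 1: 21 dBu is 28 dB over -7 dBu; at 2:1 that becomes 14 dB over, giving 7 dBu.
Stage 2: 7 dBu is at or below the 9 dBu threshold — no compression; make-up brings it to 14 dBu.
Stage 3: 30 dB above -16 dBu, reduced 5:1 to 6 dB above → -10 dBu.

-10 dBu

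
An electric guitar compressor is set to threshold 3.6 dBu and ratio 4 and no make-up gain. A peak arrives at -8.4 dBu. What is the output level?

-8.4 dBu is 12 dB below the 3.6 dBu threshold, so no gain reduction is applied.
Output = input = -8.4 dBu.

-8.4 dBu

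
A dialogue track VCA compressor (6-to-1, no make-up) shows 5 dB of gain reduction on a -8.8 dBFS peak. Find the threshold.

-14.8 dBFS

Input is 6 dB above T (since output overshoot × R = input overshoot: (-13.8 − T)·6 = -8.8 − T gives T = -14.8 dBFS).
Check: -14.8 + (-8.8 − (-14.8))/6 = -14.8 + 1 = -13.8 dBFS. ✓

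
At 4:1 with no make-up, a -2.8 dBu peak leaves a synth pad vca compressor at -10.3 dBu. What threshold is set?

-12.8 dBu

Let T be the threshold. Output overshoot = (input overshoot)/R, so -10.3 − T = (-2.8 − T)/4.
4·(-10.3 − T) = -2.8 − T → 3·T = -41.2 − (-2.8) = -38.4.
T = -38.4/3 = -12.8 dBu.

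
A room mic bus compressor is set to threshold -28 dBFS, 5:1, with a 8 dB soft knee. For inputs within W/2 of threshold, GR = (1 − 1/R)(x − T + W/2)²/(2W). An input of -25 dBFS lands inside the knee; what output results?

-27.45 dBFS

x − T + W/2 = -25 − (-28) + 4 = 7.
GR = (1 − 1/5) × 7² / 16 = 0.8 × 49 / 16 = 2.45 dB.
Output = -25 − 2.45 = -27.45 dBFS.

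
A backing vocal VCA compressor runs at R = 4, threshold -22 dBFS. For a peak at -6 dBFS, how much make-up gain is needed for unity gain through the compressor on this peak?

12 dB

Overshoot 16 dB → 16/4 = 4 dB after compression, so the compressed level is -22 + 4 = -18 dBFS.
Make-up = target − compressed = -6 − (-18) = 12 dB.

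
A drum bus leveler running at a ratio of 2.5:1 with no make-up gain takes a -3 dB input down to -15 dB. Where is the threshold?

Gain reduction = -3 − (-15) = 12 dB; output overshoot = GR / (R − 1) = 12 / 1.5 = 8 dB.
Threshold = output − output overshoot = -15 − 8 = -23 dB.

-23 dB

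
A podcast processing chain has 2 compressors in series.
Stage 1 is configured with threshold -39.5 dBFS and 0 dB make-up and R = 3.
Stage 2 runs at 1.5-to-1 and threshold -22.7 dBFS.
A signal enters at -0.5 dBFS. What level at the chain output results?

-26.5 dBFS

Stage 1: overshoot 39 dB → 39/3 = 13 dB → -26.5 dBFS.
Stage 2: -26.5 dBFS ≤ -22.7 dBFS, so stage 2 doesn't engage; output -26.5 dBFS.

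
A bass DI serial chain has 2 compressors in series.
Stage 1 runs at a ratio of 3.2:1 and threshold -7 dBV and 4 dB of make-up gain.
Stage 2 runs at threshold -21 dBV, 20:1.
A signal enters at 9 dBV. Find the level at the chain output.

Stage 1: 16 dB above -7 dBV, reduced 3.2:1 to 5 dB above → -2 dBV; +4 dB make-up → 2 dBV.
Stage 2: 23 dB above -21 dBV, reduced 20:1 to 1.15 dB above → -19.85 dBV.

-19.85 dBV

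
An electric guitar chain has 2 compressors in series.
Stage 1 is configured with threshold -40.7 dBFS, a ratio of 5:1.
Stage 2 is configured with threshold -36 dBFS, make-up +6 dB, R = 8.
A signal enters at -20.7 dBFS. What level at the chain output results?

Stage 1: -20.7 dBFS is 20 dB over -40.7 dBFS; at 5:1 that becomes 4 dB over, giving -36.7 dBFS.
Stage 2: below threshold (-36.7 ≤ -36); passes unchanged; make-up brings it to -30.7 dBFS.

-30.7 dBFS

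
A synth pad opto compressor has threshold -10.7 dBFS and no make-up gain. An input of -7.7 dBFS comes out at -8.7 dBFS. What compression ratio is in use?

1.5:1

Input overshoot = -7.7 − (-10.7) = 3 dB; output overshoot = -8.7 − (-10.7) = 2 dB.
Ratio = 3 / 2 = 1.5.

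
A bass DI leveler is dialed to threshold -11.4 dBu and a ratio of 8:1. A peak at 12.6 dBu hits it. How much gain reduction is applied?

Overshoot = 12.6 − (-11.4) = 24 dB.
A 8:1 ratio leaves 3 dB of that excess.
GR = overshoot in − overshoot out = 24 − 3 = 21 dB.

21 dB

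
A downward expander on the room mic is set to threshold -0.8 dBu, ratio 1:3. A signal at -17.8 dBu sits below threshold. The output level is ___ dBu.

-51.8 dBu

Below threshold, a 1:3 expander applies gain = (3−1)×(T − x) of attenuation.
(3−1) × 17 = 34 dB, so output = -17.8 − 34 = -51.8 dBu.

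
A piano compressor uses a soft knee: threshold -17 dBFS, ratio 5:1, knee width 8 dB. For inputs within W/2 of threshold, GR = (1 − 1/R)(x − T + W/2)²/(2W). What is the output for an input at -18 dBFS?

-18.45 dBFS

x − T + W/2 = -18 − (-17) + 4 = 3.
GR = (1 − 1/5) × 3² / 16 = 0.8 × 9 / 16 = 0.45 dB.
Output = -18 − 0.45 = -18.45 dBFS.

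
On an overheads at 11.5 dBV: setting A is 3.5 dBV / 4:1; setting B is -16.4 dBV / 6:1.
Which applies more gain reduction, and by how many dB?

A: GR = 8 − 8/4 = 6 dB.
B: GR = 27.9 − 27.9/6 = 23.25 dB.
B reduces 17.25 dB more.

B, by 17.25 dB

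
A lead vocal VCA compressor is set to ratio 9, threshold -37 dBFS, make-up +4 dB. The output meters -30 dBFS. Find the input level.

-10 dBFS

Remove make-up: -30 − 4 = -34 dBFS.
Post-compression overshoot = -34 − (-37) = 3 dB.
Undo the ratio: input overshoot = 3 × 9 = 27 dB, giving input = -10 dBFS.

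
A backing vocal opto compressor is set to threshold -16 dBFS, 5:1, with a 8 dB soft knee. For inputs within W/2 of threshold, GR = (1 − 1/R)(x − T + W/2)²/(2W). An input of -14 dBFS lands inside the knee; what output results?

-15.8 dBFS

x − T + W/2 = -14 − (-16) + 4 = 6.
GR = (1 − 1/5) × 6² / 16 = 0.8 × 36 / 16 = 1.8 dB.
Output = -14 − 1.8 = -15.8 dBFS.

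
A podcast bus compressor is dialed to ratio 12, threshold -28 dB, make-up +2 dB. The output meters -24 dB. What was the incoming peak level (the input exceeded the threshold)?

-4 dB

Remove make-up: -24 − 2 = -26 dB.
The compressed level sits -26 − (-28) = 2 dB over threshold.
Input overshoot = R × output overshoot = 24 dB → input = -28 + 24 = -4 dB.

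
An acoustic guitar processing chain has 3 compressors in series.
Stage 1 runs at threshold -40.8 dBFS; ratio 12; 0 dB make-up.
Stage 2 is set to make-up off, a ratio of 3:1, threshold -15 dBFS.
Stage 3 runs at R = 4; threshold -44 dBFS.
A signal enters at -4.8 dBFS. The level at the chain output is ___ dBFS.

Stage 1: 36 dB above -40.8 dBFS, reduced 12:1 to 3 dB above → -37.8 dBFS.
Stage 2: below threshold (-37.8 ≤ -15); passes unchanged; output -37.8 dBFS.
Stage 3: -37.8 dBFS is 6.2 dB over -44 dBFS; at 4:1 that becomes 1.55 dB over, giving -42.45 dBFS.

-42.45 dBFS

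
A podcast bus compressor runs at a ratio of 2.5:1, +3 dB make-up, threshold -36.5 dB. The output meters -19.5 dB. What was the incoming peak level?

Remove make-up: -19.5 − 3 = -22.5 dB.
The compressed level sits -22.5 − (-36.5) = 14 dB over threshold.
Undo the ratio: input overshoot = 14 × 2.5 = 35 dB, giving input = -1.5 dB.

-1.5 dB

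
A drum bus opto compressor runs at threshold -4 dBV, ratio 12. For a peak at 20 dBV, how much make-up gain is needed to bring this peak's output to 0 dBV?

2 dB

Overshoot 24 dB → 24/12 = 2 dB after compression, so the compressed level is -4 + 2 = -2 dBV.
Make-up = target − compressed = 0 − (-2) = 2 dB.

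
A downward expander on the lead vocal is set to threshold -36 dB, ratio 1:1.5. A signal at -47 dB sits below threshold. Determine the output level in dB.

The input is 11 dB below the -36 dB threshold.
A 1:1.5 expander multiplies undershoot by 1.5: 11 × 1.5 = 16.5 dB below threshold.
Output = -36 − 16.5 = -52.5 dB.

-52.5 dB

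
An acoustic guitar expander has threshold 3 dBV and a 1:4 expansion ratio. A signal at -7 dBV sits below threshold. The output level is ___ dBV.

Undershoot = 3 − (-7) = 10 dB.
At 1:4, that expands to 40 dB under threshold.
Output = 3 − 40 = -37 dBV.

-37 dBV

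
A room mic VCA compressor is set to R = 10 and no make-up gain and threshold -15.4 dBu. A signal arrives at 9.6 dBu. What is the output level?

-12.9 dBu

9.6 dBu sits 25 dB over threshold.
At 10:1 the overshoot is divided by 10, leaving 2.5 dB above threshold.
So the level is -15.4 + 2.5 = -12.9 dBu.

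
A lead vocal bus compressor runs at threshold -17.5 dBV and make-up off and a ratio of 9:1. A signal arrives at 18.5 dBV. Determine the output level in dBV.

The input is 36 dB above the -17.5 dBV threshold.
9:1 compression reduces that to 36/9 = 4 dB over.
Output = -17.5 + 4 = -13.5 dBV.

-13.5 dBV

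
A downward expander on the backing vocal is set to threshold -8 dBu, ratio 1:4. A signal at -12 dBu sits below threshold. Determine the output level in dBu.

Below threshold, a 1:4 expander applies gain = (4−1)×(T − x) of attenuation.
(4−1) × 4 = 12 dB, so output = -12 − 12 = -24 dBu.

-24 dBu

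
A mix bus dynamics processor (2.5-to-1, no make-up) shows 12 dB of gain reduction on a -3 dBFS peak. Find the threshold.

-23 dBFS

Input is 20 dB above T (since output overshoot × R = input overshoot: (-15 − T)·2.5 = -3 − T gives T = -23 dBFS).
Check: -23 + (-3 − (-23))/2.5 = -23 + 8 = -15 dBFS. ✓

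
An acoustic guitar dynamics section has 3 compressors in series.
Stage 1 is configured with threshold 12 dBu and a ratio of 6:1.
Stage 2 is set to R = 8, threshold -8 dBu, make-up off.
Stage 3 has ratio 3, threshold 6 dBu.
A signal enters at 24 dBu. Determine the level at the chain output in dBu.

-5.25 dBu

Stage 1: overshoot 12 dB → 12/6 = 2 dB → 14 dBu.
Stage 2: overshoot 22 dB → 22/8 = 2.75 dB → -5.25 dBu.
Stage 3: -5.25 dBu ≤ 6 dBu, so stage 3 doesn't engage; output -5.25 dBu.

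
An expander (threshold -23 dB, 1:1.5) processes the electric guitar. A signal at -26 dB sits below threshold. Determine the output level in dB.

The input is 3 dB below the -23 dB threshold.
A 1:1.5 expander multiplies undershoot by 1.5: 3 × 1.5 = 4.5 dB below threshold.
Output = -23 − 4.5 = -27.5 dB.

-27.5 dB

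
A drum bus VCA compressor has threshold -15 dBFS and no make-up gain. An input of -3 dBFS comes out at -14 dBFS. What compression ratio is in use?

Input overshoot = -3 − (-15) = 12 dB; output overshoot = -14 − (-15) = 1 dB.
Ratio = 12 / 1 = 12.

12:1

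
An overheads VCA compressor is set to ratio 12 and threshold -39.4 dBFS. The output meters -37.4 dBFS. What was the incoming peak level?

The compressed level sits -37.4 − (-39.4) = 2 dB over threshold.
Before 12:1 compression the overshoot was 2 × 12 = 24 dB, so input = -39.4 + 24 = -15.4 dBFS.

-15.4 dBFS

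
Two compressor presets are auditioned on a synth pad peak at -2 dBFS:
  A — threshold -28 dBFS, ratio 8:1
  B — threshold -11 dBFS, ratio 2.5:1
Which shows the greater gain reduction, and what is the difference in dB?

A, by 17.35 dB

A: overshoot 26 dB → output overshoot 3.25 dB → GR 22.75 dB.
B: overshoot 9 dB → output overshoot 3.6 dB → GR 5.4 dB.
A applies 17.35 dB more gain reduction.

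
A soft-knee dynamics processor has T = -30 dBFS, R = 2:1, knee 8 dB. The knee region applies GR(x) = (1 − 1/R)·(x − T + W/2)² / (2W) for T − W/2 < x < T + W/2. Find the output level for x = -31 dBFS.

x − T + W/2 = -31 − (-30) + 4 = 3.
GR = (1 − 1/2) × 3² / 16 = 0.5 × 9 / 16 = 0.28125 dB.
Output = -31 − 0.28125 = -31.28125 dBFS.

-31.28125 dBFS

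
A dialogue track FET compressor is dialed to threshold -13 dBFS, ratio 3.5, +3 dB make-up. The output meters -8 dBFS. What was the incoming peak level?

-6 dBFS

Remove make-up: -8 − 3 = -11 dBFS.
The compressed level sits -11 − (-13) = 2 dB over threshold.
Before 3.5:1 compression the overshoot was 2 × 3.5 = 7 dB, so input = -13 + 7 = -6 dBFS.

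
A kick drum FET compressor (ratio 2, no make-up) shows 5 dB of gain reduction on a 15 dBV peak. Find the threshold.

Let T be the threshold. Output overshoot = (input overshoot)/R, so 10 − T = (15 − T)/2.
2·(10 − T) = 15 − T → 1·T = 20 − 15 = 5.
T = 5/1 = 5 dBV.

5 dBV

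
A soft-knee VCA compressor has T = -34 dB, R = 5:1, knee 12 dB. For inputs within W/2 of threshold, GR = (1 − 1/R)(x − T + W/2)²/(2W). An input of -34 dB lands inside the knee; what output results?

-35.2 dB

x − T + W/2 = -34 − (-34) + 6 = 6.
GR = (1 − 1/5) × 6² / 24 = 0.8 × 36 / 24 = 1.2 dB.
Output = -34 − 1.2 = -35.2 dB.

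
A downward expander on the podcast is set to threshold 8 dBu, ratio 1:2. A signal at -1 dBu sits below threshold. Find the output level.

-10 dBu

The input is 9 dB below the 8 dBu threshold.
A 1:2 expander multiplies undershoot by 2: 9 × 2 = 18 dB below threshold.
Output = 8 − 18 = -10 dBu.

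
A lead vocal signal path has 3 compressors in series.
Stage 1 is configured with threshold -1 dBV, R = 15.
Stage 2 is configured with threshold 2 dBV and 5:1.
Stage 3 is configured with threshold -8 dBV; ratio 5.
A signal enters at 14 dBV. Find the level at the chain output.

-6.4 dBV

Stage 1: 15 dB above -1 dBV, reduced 15:1 to 1 dB above → 0 dBV.
Stage 2: below threshold (0 ≤ 2); passes unchanged; output 0 dBV.
Stage 3: overshoot 8 dB → 8/5 = 1.6 dB → -6.4 dBV.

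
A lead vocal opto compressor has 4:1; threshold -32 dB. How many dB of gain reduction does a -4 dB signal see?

Overshoot = -4 − (-32) = 28 dB.
After 4:1 compression the overshoot becomes 28/4 = 7 dB.
So the signal is attenuated by 28 − 7 = 21 dB.

21 dB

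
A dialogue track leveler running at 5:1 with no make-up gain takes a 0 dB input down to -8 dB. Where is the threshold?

-10 dB

Gain reduction = 0 − (-8) = 8 dB; output overshoot = GR / (R − 1) = 8 / 4 = 2 dB.
Threshold = output − output overshoot = -8 − 2 = -10 dB.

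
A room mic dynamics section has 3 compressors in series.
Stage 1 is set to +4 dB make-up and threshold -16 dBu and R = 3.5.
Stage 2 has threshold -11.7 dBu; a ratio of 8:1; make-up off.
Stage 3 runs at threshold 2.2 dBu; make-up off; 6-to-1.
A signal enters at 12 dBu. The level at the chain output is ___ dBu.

Stage 1: 12 dBu is 28 dB over -16 dBu; at 3.5:1 that becomes 8 dB over, giving -8 dBu; +4 dB make-up → -4 dBu.
Stage 2: overshoot 7.7 dB → 7.7/8 = 0.9625 dB → -10.7375 dBu.
Stage 3: -10.7375 dBu is at or below the 2.2 dBu threshold — no compression; output -10.7375 dBu.

-10.7375 dBu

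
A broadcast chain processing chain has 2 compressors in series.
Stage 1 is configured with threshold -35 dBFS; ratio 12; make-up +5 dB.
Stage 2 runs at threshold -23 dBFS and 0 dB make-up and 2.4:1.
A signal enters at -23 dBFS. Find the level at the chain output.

Stage 1: -23 dBFS is 12 dB over -35 dBFS; at 12:1 that becomes 1 dB over, giving -34 dBFS; +5 dB make-up → -29 dBFS.
Stage 2: -29 dBFS ≤ -23 dBFS, so stage 2 doesn't engage; output -29 dBFS.

-29 dBFS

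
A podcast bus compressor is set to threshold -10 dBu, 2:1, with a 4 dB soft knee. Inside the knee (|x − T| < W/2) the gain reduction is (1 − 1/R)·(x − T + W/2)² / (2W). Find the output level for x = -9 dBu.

-9.5625 dBu

x − T + W/2 = -9 − (-10) + 2 = 3.
GR = (1 − 1/2) × 3² / 8 = 0.5 × 9 / 8 = 0.5625 dB.
Output = -9 − 0.5625 = -9.5625 dBu.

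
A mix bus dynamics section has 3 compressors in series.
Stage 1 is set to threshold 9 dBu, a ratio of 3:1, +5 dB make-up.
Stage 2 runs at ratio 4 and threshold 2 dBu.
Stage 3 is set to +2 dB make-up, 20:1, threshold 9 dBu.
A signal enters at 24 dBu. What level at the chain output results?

Stage 1: 24 dBu is 15 dB over 9 dBu; at 3:1 that becomes 5 dB over, giving 14 dBu; +5 dB make-up → 19 dBu.
Stage 2: 17 dB above 2 dBu, reduced 4:1 to 4.25 dB above → 6.25 dBu.
Stage 3: 6.25 dBu is at or below the 9 dBu threshold — no compression; make-up brings it to 8.25 dBu.

8.25 dBu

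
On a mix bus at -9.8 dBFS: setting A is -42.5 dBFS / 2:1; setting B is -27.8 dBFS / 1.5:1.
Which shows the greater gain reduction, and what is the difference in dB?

A, by 10.35 dB

A: GR = 32.7 − 32.7/2 = 16.35 dB.
B: GR = 18 − 18/1.5 = 6 dB.
A applies 10.35 dB more gain reduction.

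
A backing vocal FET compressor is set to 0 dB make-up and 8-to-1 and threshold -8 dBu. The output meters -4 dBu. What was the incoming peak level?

That's 4 dB above the -8 dBu threshold.
Before 8:1 compression the overshoot was 4 × 8 = 32 dB, so input = -8 + 32 = 24 dBu.

24 dBu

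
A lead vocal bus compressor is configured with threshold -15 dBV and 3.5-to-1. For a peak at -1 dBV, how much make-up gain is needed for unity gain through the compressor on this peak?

Without make-up, output = threshold + overshoot/3.5 = -15 + 4 = -11 dBV.
Gap to target: 10 dB.

10 dB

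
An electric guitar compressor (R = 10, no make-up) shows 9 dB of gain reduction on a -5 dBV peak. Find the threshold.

Input is 10 dB above T (since output overshoot × R = input overshoot: (-14 − T)·10 = -5 − T gives T = -15 dBV).
Check: -15 + (-5 − (-15))/10 = -15 + 1 = -14 dBV. ✓

-15 dBV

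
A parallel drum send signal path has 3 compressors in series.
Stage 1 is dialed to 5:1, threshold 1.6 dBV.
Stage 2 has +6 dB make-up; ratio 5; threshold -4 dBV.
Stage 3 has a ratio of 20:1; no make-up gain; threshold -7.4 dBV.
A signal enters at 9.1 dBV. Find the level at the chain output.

-6.859 dBV

Stage 1: overshoot 7.5 dB → 7.5/5 = 1.5 dB → 3.1 dBV.
Stage 2: 7.1 dB above -4 dBV, reduced 5:1 to 1.42 dB above → -2.58 dBV; +6 dB make-up → 3.42 dBV.
Stage 3: 3.42 dBV is 10.82 dB over -7.4 dBV; at 20:1 that becomes 0.541 dB over, giving -6.859 dBV.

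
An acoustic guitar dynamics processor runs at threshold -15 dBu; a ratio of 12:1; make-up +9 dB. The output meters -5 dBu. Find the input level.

-3 dBu

Remove make-up: -5 − 9 = -14 dBu.
That's 1 dB above the -15 dBu threshold.
Input overshoot = R × output overshoot = 12 dB → input = -15 + 12 = -3 dBu.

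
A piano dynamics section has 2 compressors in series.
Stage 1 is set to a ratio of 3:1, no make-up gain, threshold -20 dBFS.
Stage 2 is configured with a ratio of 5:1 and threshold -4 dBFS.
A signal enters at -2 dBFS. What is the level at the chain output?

Stage 1: 18 dB above -20 dBFS, reduced 3:1 to 6 dB above → -14 dBFS.
Stage 2: below threshold (-14 ≤ -4); passes unchanged; output -14 dBFS.

-14 dBFS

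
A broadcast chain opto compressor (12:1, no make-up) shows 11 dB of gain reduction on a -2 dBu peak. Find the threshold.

-14 dBu

Let T be the threshold. Output overshoot = (input overshoot)/R, so -13 − T = (-2 − T)/12.
12·(-13 − T) = -2 − T → 11·T = -156 − (-2) = -154.
T = -154/11 = -14 dBu.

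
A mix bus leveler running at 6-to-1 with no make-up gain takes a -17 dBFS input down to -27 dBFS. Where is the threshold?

Gain reduction = -17 − (-27) = 10 dB; output overshoot = GR / (R − 1) = 10 / 5 = 2 dB.
Threshold = output − output overshoot = -27 − 2 = -29 dBFS.

-29 dBFS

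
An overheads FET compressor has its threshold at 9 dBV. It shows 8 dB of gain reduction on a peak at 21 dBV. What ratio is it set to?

3:1

Input overshoot = 21 − 9 = 12 dB.
Output overshoot = 12 − 8 = 4 dB.
Ratio = input overshoot / output overshoot = 12 / 4 = 3.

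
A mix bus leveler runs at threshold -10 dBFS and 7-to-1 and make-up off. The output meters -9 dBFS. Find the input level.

-3 dBFS

That's 1 dB above the -10 dBFS threshold.
Input overshoot = R × output overshoot = 7 dB → input = -10 + 7 = -3 dBFS.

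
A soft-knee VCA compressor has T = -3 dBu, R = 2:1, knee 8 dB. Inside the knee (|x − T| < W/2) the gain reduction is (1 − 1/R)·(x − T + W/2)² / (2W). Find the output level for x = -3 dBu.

x − T + W/2 = -3 − (-3) + 4 = 4.
GR = (1 − 1/2) × 4² / 16 = 0.5 × 16 / 16 = 0.5 dB.
Output = -3 − 0.5 = -3.5 dBu.

-3.5 dBu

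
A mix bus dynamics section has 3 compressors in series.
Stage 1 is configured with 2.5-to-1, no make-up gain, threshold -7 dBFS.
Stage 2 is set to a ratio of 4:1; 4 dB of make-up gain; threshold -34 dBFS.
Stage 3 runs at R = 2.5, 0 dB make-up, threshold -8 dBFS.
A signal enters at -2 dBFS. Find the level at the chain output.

Stage 1: overshoot 5 dB → 5/2.5 = 2 dB → -5 dBFS.
Stage 2: overshoot 29 dB → 29/4 = 7.25 dB → -26.75 dBFS; +4 dB make-up → -22.75 dBFS.
Stage 3: -22.75 dBFS is at or below the -8 dBFS threshold — no compression; output -22.75 dBFS.

-22.75 dBFS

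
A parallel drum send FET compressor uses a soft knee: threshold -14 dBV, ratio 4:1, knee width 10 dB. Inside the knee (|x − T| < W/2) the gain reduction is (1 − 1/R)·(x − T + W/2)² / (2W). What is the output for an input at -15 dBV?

x − T + W/2 = -15 − (-14) + 5 = 4.
GR = (1 − 1/4) × 4² / 20 = 0.75 × 16 / 20 = 0.6 dB.
Output = -15 − 0.6 = -15.6 dBV.

-15.6 dBV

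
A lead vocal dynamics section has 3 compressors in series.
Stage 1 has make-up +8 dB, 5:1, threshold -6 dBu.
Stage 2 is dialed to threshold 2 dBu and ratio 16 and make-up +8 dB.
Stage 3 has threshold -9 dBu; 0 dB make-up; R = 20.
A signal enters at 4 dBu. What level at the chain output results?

-8.04375 dBu

Stage 1: 4 dBu is 10 dB over -6 dBu; at 5:1 that becomes 2 dB over, giving -4 dBu; +8 dB make-up → 4 dBu.
Stage 2: overshoot 2 dB → 2/16 = 0.125 dB → 2.125 dBu; +8 dB make-up → 10.125 dBu.
Stage 3: 19.125 dB above -9 dBu, reduced 20:1 to 0.95625 dB above → -8.04375 dBu.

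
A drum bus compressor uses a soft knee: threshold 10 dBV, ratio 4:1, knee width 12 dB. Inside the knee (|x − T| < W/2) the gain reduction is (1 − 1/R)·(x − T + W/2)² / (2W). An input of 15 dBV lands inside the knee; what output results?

x − T + W/2 = 15 − 10 + 6 = 11.
GR = (1 − 1/4) × 11² / 24 = 0.75 × 121 / 24 = 3.78125 dB.
Output = 15 − 3.78125 = 11.21875 dBV.

11.21875 dBV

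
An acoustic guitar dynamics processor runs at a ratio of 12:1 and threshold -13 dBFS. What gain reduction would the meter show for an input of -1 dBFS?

11 dB

Overshoot = -1 − (-13) = 12 dB.
A 12:1 ratio leaves 1 dB of that excess.
Gain reduction = 12 − 1 = 11 dB.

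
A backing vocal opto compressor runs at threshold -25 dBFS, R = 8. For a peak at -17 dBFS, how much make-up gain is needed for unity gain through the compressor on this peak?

Without make-up, output = threshold + overshoot/8 = -25 + 1 = -24 dBFS.
Gap to target: 7 dB.

7 dB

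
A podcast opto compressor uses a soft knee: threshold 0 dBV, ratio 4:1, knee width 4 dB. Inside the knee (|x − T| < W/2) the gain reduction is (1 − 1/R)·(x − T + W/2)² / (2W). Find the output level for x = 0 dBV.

-0.375 dBV

x − T + W/2 = 0 − 0 + 2 = 2.
GR = (1 − 1/4) × 2² / 8 = 0.75 × 4 / 8 = 0.375 dB.
Output = 0 − 0.375 = -0.375 dBV.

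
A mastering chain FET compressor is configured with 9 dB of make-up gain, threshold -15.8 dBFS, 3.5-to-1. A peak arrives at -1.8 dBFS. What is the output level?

-2.8 dBFS

-1.8 dBFS sits 14 dB over threshold.
3.5:1 compression reduces that to 14/3.5 = 4 dB over.
Output = -15.8 + 4 = -11.8 dBFS; make-up adds 9 dB, giving -2.8 dBFS.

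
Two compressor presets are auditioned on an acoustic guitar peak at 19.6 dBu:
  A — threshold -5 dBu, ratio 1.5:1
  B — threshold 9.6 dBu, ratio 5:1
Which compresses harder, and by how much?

A: GR = 24.6 − 24.6/1.5 = 8.2 dB.
B: GR = 10 − 10/5 = 8 dB.
A reduces 0.2 dB more.

A, by 0.2 dB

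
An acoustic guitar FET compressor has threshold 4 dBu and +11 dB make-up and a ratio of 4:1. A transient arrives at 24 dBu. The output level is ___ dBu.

20 dBu

The input is 20 dB above the 4 dBu threshold.
4:1 compression reduces that to 20/4 = 5 dB over.
Output = 4 + 5 = 9 dBu; make-up adds 11 dB, giving 20 dBu.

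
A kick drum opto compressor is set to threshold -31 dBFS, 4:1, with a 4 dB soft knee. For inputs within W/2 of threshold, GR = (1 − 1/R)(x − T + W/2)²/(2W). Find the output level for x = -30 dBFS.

-30.84375 dBFS

x − T + W/2 = -30 − (-31) + 2 = 3.
GR = (1 − 1/4) × 3² / 8 = 0.75 × 9 / 8 = 0.84375 dB.
Output = -30 − 0.84375 = -30.84375 dBFS.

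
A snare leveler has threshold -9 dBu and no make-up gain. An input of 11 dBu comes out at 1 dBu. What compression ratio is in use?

2:1

Input overshoot = 11 − (-9) = 20 dB; output overshoot = 1 − (-9) = 10 dB.
Ratio = 20 / 10 = 2.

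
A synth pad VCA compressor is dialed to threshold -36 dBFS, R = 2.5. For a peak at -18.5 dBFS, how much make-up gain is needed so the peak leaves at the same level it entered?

The peak compresses to -36 + 17.5/2.5 = -29 dBFS.
To reach -18.5 dBFS requires -18.5 − (-29) = 10.5 dB of make-up.

10.5 dB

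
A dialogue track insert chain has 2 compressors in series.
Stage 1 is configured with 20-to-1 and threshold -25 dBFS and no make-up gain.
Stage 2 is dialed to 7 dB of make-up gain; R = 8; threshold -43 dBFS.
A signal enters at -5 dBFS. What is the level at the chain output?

-33.625 dBFS

Stage 1: -5 dBFS is 20 dB over -25 dBFS; at 20:1 that becomes 1 dB over, giving -24 dBFS.
Stage 2: overshoot 19 dB → 19/8 = 2.375 dB → -40.625 dBFS; +7 dB make-up → -33.625 dBFS.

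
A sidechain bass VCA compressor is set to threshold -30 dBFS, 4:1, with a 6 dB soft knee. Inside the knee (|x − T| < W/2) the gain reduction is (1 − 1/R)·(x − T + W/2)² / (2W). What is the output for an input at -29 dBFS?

x − T + W/2 = -29 − (-30) + 3 = 4.
GR = (1 − 1/4) × 4² / 12 = 0.75 × 16 / 12 = 1 dB.
Output = -29 − 1 = -30 dBFS.

-30 dBFS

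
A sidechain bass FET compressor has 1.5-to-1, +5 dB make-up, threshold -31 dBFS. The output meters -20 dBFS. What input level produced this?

-22 dBFS

Stripping the +5 dB make-up gives -25 dBFS at the gain stage.
Post-compression overshoot = -25 − (-31) = 6 dB.
Input overshoot = R × output overshoot = 9 dB → input = -31 + 9 = -22 dBFS.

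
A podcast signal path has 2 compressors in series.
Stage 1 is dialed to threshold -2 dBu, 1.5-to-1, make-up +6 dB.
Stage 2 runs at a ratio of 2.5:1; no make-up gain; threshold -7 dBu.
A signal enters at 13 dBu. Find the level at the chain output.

Stage 1: 13 dBu is 15 dB over -2 dBu; at 1.5:1 that becomes 10 dB over, giving 8 dBu; +6 dB make-up → 14 dBu.
Stage 2: overshoot 21 dB → 21/2.5 = 8.4 dB → 1.4 dBu.

1.4 dBu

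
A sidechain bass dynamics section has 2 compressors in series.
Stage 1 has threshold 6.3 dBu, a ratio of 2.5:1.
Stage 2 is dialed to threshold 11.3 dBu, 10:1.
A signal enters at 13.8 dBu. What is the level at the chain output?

Stage 1: overshoot 7.5 dB → 7.5/2.5 = 3 dB → 9.3 dBu.
Stage 2: below threshold (9.3 ≤ 11.3); passes unchanged; output 9.3 dBu.

9.3 dBu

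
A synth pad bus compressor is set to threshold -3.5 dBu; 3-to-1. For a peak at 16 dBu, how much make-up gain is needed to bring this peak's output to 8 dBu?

5 dB

The peak compresses to -3.5 + 19.5/3 = 3 dBu.
To reach 8 dBu requires 8 − 3 = 5 dB of make-up.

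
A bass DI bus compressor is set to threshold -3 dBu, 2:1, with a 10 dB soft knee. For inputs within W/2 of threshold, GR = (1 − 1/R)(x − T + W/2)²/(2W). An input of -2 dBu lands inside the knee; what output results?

-2.9 dBu

x − T + W/2 = -2 − (-3) + 5 = 6.
GR = (1 − 1/2) × 6² / 20 = 0.5 × 36 / 20 = 0.9 dB.
Output = -2 − 0.9 = -2.9 dBu.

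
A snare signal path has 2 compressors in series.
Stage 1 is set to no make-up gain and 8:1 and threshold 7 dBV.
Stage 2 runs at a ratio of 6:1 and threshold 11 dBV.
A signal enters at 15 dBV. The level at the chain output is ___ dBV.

8 dBV

Stage 1: 8 dB above 7 dBV, reduced 8:1 to 1 dB above → 8 dBV.
Stage 2: 8 dBV is at or below the 11 dBV threshold — no compression; output 8 dBV.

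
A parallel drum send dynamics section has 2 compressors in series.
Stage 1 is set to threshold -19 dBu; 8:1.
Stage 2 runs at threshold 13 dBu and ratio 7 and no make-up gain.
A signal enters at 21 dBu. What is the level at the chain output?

Stage 1: 40 dB above -19 dBu, reduced 8:1 to 5 dB above → -14 dBu.
Stage 2: below threshold (-14 ≤ 13); passes unchanged; output -14 dBu.

-14 dBu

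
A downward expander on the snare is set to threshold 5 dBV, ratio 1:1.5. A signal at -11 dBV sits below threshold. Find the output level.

-19 dBV

Undershoot = 5 − (-11) = 16 dB.
At 1:1.5, that expands to 24 dB under threshold.
Output = 5 − 24 = -19 dBV.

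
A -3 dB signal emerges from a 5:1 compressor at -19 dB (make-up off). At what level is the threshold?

-23 dB

Gain reduction = -3 − (-19) = 16 dB; output overshoot = GR / (R − 1) = 16 / 4 = 4 dB.
Threshold = output − output overshoot = -19 − 4 = -23 dB.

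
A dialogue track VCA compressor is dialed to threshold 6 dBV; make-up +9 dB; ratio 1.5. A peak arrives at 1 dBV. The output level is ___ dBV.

1 dBV is 5 dB below the 6 dBV threshold, so no gain reduction is applied.
Make-up gain adds 9 dB: 1 + 9 = 10 dBV.

10 dBV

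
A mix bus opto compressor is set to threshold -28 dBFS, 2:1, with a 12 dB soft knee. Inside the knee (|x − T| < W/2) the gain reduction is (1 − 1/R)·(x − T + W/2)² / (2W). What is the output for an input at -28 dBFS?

-28.75 dBFS

x − T + W/2 = -28 − (-28) + 6 = 6.
GR = (1 − 1/2) × 6² / 24 = 0.5 × 36 / 24 = 0.75 dB.
Output = -28 − 0.75 = -28.75 dBFS.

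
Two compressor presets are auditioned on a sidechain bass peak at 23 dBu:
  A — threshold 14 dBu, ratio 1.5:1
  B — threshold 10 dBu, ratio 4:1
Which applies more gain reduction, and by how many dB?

B, by 6.75 dB

A: GR = 9 − 9/1.5 = 3 dB.
B: GR = 13 − 13/4 = 9.75 dB.
B applies 6.75 dB more gain reduction.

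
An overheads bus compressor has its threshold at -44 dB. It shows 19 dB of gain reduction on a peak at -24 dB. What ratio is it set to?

Input overshoot = -24 − (-44) = 20 dB.
Output overshoot = 20 − 19 = 1 dB.
Ratio = input overshoot / output overshoot = 20 / 1 = 20.

20:1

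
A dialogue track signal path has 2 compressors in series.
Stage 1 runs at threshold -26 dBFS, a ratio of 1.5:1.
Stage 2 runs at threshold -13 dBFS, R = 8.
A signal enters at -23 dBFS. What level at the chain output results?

-24 dBFS

Stage 1: 3 dB above -26 dBFS, reduced 1.5:1 to 2 dB above → -24 dBFS.
Stage 2: below threshold (-24 ≤ -13); passes unchanged; output -24 dBFS.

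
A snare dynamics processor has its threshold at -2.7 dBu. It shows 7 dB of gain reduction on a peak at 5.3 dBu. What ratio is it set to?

Input overshoot = 5.3 − (-2.7) = 8 dB.
Output overshoot = 8 − 7 = 1 dB.
Ratio = input overshoot / output overshoot = 8 / 1 = 8.

8:1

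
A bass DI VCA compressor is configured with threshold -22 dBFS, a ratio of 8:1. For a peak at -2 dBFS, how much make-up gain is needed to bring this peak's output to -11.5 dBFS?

8 dB

Overshoot 20 dB → 20/8 = 2.5 dB after compression, so the compressed level is -22 + 2.5 = -19.5 dBFS.
Make-up = target − compressed = -11.5 − (-19.5) = 8 dB.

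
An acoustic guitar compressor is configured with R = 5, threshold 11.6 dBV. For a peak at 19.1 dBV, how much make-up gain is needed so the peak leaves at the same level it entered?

6 dB

Overshoot 7.5 dB → 7.5/5 = 1.5 dB after compression, so the compressed level is 11.6 + 1.5 = 13.1 dBV.
Make-up = target − compressed = 19.1 − 13.1 = 6 dB.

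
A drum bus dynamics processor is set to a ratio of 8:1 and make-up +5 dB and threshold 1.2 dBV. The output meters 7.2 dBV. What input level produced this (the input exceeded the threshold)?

9.2 dBV

Stripping the +5 dB make-up gives 2.2 dBV at the gain stage.
The compressed level sits 2.2 − 1.2 = 1 dB over threshold.
Input overshoot = R × output overshoot = 8 dB → input = 1.2 + 8 = 9.2 dBV.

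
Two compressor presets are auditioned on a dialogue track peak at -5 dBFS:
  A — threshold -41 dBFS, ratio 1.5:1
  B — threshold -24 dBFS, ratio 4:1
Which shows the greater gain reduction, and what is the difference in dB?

A: overshoot 36 dB → output overshoot 24 dB → GR 12 dB.
B: overshoot 19 dB → output overshoot 4.75 dB → GR 14.25 dB.
B reduces 2.25 dB more.

B, by 2.25 dB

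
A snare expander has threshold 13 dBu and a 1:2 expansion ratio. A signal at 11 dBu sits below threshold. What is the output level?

9 dBu

Below threshold, a 1:2 expander applies gain = (2−1)×(T − x) of attenuation.
(2−1) × 2 = 2 dB, so output = 11 − 2 = 9 dBu.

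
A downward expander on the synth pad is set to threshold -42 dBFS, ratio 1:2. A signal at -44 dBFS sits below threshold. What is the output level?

-46 dBFS

Undershoot = (-42) − (-44) = 2 dB.
At 1:2, that expands to 4 dB under threshold.
Output = -42 − 4 = -46 dBFS.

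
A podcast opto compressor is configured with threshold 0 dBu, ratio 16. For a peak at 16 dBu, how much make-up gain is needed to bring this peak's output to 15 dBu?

14 dB

The peak compresses to 0 + 16/16 = 1 dBu.
To reach 15 dBu requires 15 − 1 = 14 dB of make-up.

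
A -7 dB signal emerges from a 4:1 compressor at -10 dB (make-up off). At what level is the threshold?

-11 dB

Input is 4 dB above T (since output overshoot × R = input overshoot: (-10 − T)·4 = -7 − T gives T = -11 dB).
Check: -11 + (-7 − (-11))/4 = -11 + 1 = -10 dB. ✓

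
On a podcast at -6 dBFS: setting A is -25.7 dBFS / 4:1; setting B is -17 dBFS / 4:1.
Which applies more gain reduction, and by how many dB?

A, by 6.525 dB

A: 19.7 dB over, compressed to 4.925 dB over, so 14.775 dB of GR.
B: 11 dB over, compressed to 2.75 dB over, so 8.25 dB of GR.
Difference: 6.525 dB in favour of A.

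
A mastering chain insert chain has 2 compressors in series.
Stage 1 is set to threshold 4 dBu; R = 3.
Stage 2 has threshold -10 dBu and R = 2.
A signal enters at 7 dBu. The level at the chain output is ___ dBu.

Stage 1: 7 dBu is 3 dB over 4 dBu; at 3:1 that becomes 1 dB over, giving 5 dBu.
Stage 2: 5 dBu is 15 dB over -10 dBu; at 2:1 that becomes 7.5 dB over, giving -2.5 dBu.

-2.5 dBu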